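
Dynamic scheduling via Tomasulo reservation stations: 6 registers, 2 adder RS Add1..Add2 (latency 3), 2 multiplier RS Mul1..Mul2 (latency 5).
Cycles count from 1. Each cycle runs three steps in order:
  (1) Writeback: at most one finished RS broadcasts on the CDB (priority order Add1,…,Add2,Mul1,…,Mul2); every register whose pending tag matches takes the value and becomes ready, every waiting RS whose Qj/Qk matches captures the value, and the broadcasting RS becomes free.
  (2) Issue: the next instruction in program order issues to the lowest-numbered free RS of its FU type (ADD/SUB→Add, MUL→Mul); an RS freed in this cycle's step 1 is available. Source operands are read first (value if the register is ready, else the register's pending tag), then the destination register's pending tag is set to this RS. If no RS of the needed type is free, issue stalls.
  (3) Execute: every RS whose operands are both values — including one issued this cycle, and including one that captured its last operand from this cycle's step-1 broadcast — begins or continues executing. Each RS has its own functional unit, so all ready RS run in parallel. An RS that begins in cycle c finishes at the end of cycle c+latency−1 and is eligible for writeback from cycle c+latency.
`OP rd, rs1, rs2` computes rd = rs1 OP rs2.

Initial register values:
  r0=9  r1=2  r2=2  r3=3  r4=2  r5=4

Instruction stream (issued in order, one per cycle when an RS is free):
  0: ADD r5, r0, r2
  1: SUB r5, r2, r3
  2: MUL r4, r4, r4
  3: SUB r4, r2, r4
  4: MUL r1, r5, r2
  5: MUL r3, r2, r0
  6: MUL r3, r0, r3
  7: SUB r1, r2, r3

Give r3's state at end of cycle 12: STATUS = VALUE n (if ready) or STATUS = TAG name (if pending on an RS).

STATUS = TAG Mul2

  c1: issue ADD r5<-Add1  regs: r0:9,r1:2,r2:2,r3:3,r4:2,r5:Add1
  c2: issue SUB r5<-Add2  regs: r0:9,r1:2,r2:2,r3:3,r4:2,r5:Add2
  c3: issue MUL r4<-Mul1  regs: r0:9,r1:2,r2:2,r3:3,r4:Mul1,r5:Add2
  c4: CDB Add1=11; issue SUB r4<-Add1  regs: r0:9,r1:2,r2:2,r3:3,r4:Add1,r5:Add2
  c5: CDB Add2=-1; issue MUL r1<-Mul2  regs: r0:9,r1:Mul2,r2:2,r3:3,r4:Add1,r5:-1
  c6: stall  regs: r0:9,r1:Mul2,r2:2,r3:3,r4:Add1,r5:-1
  c7: stall  regs: r0:9,r1:Mul2,r2:2,r3:3,r4:Add1,r5:-1
  c8: CDB Mul1=4; issue MUL r3<-Mul1  regs: r0:9,r1:Mul2,r2:2,r3:Mul1,r4:Add1,r5:-1
  c9: stall  regs: r0:9,r1:Mul2,r2:2,r3:Mul1,r4:Add1,r5:-1
  c10: CDB Mul2=-2; issue MUL r3<-Mul2  regs: r0:9,r1:-2,r2:2,r3:Mul2,r4:Add1,r5:-1
  c11: CDB Add1=-2; issue SUB r1<-Add1  regs: r0:9,r1:Add1,r2:2,r3:Mul2,r4:-2,r5:-1
  c12: -  regs: r0:9,r1:Add1,r2:2,r3:Mul2,r4:-2,r5:-1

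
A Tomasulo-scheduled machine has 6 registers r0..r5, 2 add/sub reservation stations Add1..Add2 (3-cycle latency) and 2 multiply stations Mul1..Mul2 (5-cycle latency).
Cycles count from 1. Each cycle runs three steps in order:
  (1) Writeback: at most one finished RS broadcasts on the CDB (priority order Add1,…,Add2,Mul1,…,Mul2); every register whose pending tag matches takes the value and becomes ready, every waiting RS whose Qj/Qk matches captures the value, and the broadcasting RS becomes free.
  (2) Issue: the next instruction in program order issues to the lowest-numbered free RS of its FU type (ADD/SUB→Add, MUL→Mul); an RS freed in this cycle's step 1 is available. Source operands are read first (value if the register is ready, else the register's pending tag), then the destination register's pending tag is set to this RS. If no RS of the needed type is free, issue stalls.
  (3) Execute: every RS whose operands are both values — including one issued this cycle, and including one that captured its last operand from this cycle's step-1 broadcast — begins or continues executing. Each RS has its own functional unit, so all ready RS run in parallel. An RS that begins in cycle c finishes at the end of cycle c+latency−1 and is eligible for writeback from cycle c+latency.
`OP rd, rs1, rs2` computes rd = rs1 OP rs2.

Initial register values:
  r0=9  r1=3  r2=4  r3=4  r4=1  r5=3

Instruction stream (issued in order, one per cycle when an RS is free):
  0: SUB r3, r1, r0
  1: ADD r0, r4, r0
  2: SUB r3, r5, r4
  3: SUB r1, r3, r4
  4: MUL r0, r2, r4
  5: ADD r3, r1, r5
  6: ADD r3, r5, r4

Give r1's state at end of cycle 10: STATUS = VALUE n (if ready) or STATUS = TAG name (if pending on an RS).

cycle 1: issue SUB r3<-Add1 // r0:9,r1:3,r2:4,r3:Add1,r4:1,r5:3
cycle 2: issue ADD r0<-Add2 // r0:Add2,r1:3,r2:4,r3:Add1,r4:1,r5:3
cycle 3: stall // r0:Add2,r1:3,r2:4,r3:Add1,r4:1,r5:3
cycle 4: CDB Add1=-6; issue SUB r3<-Add1 // r0:Add2,r1:3,r2:4,r3:Add1,r4:1,r5:3
cycle 5: CDB Add2=10; issue SUB r1<-Add2 // r0:10,r1:Add2,r2:4,r3:Add1,r4:1,r5:3
cycle 6: issue MUL r0<-Mul1 // r0:Mul1,r1:Add2,r2:4,r3:Add1,r4:1,r5:3
cycle 7: CDB Add1=2; issue ADD r3<-Add1 // r0:Mul1,r1:Add2,r2:4,r3:Add1,r4:1,r5:3
cycle 8: stall // r0:Mul1,r1:Add2,r2:4,r3:Add1,r4:1,r5:3
cycle 9: stall // r0:Mul1,r1:Add2,r2:4,r3:Add1,r4:1,r5:3
cycle 10: CDB Add2=1; issue ADD r3<-Add2 // r0:Mul1,r1:1,r2:4,r3:Add2,r4:1,r5:3

STATUS = VALUE 1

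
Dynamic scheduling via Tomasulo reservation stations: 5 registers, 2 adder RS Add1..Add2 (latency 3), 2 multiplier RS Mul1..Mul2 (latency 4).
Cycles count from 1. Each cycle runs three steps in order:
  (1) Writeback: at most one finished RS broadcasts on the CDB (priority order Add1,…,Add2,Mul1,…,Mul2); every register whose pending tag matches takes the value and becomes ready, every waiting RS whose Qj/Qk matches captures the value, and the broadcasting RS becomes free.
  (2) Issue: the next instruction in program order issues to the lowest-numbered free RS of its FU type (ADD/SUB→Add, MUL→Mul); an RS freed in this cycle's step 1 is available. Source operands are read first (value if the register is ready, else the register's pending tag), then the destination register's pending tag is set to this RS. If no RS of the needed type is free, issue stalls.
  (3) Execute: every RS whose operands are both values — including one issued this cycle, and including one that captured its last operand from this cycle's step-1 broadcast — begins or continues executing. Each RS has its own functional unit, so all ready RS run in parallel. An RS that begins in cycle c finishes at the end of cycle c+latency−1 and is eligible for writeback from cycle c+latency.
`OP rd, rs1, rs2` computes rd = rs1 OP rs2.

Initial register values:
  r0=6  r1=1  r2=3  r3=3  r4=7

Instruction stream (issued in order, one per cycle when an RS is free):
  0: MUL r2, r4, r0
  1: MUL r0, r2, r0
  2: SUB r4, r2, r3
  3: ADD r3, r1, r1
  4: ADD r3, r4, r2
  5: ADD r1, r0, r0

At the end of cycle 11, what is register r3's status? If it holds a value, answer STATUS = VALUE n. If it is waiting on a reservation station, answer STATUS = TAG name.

c1: issue MUL r2<-Mul1 | r0:6,r1:1,r2:Mul1,r3:3,r4:7
c2: issue MUL r0<-Mul2 | r0:Mul2,r1:1,r2:Mul1,r3:3,r4:7
c3: issue SUB r4<-Add1 | r0:Mul2,r1:1,r2:Mul1,r3:3,r4:Add1
c4: issue ADD r3<-Add2 | r0:Mul2,r1:1,r2:Mul1,r3:Add2,r4:Add1
c5: CDB Mul1=42; stall | r0:Mul2,r1:1,r2:42,r3:Add2,r4:Add1
c6: stall | r0:Mul2,r1:1,r2:42,r3:Add2,r4:Add1
c7: CDB Add2=2; issue ADD r3<-Add2 | r0:Mul2,r1:1,r2:42,r3:Add2,r4:Add1
c8: CDB Add1=39; issue ADD r1<-Add1 | r0:Mul2,r1:Add1,r2:42,r3:Add2,r4:39
c9: CDB Mul2=252 | r0:252,r1:Add1,r2:42,r3:Add2,r4:39
c10: - | r0:252,r1:Add1,r2:42,r3:Add2,r4:39
c11: CDB Add2=81 | r0:252,r1:Add1,r2:42,r3:81,r4:39

STATUS = VALUE 81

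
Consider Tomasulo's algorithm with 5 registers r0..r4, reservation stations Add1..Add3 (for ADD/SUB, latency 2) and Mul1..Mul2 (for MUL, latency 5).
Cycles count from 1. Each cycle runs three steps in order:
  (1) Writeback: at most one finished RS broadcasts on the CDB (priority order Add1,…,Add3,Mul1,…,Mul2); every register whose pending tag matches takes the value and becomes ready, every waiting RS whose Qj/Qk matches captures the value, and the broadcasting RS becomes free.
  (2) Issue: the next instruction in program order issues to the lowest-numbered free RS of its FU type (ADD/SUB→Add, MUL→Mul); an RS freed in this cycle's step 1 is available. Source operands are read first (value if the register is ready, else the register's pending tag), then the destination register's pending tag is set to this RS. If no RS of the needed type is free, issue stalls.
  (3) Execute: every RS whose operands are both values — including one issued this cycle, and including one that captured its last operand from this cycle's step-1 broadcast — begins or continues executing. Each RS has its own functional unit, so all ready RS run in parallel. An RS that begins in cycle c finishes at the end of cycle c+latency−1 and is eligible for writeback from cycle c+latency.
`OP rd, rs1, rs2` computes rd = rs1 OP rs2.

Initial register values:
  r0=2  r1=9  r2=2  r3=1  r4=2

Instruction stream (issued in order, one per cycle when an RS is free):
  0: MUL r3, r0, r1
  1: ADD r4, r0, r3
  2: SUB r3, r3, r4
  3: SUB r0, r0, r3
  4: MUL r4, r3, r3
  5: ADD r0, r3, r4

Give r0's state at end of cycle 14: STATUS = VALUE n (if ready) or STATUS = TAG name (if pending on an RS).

  c1: issue MUL r3<-Mul1  regs: r0:2,r1:9,r2:2,r3:Mul1,r4:2
  c2: issue ADD r4<-Add1  regs: r0:2,r1:9,r2:2,r3:Mul1,r4:Add1
  c3: issue SUB r3<-Add2  regs: r0:2,r1:9,r2:2,r3:Add2,r4:Add1
  c4: issue SUB r0<-Add3  regs: r0:Add3,r1:9,r2:2,r3:Add2,r4:Add1
  c5: issue MUL r4<-Mul2  regs: r0:Add3,r1:9,r2:2,r3:Add2,r4:Mul2
  c6: CDB Mul1=18; stall  regs: r0:Add3,r1:9,r2:2,r3:Add2,r4:Mul2
  c7: stall  regs: r0:Add3,r1:9,r2:2,r3:Add2,r4:Mul2
  c8: CDB Add1=20; issue ADD r0<-Add1  regs: r0:Add1,r1:9,r2:2,r3:Add2,r4:Mul2
  c9: -  regs: r0:Add1,r1:9,r2:2,r3:Add2,r4:Mul2
  c10: CDB Add2=-2  regs: r0:Add1,r1:9,r2:2,r3:-2,r4:Mul2
  c11: -  regs: r0:Add1,r1:9,r2:2,r3:-2,r4:Mul2
  c12: CDB Add3=4  regs: r0:Add1,r1:9,r2:2,r3:-2,r4:Mul2
  c13: -  regs: r0:Add1,r1:9,r2:2,r3:-2,r4:Mul2
  c14: -  regs: r0:Add1,r1:9,r2:2,r3:-2,r4:Mul2

STATUS = TAG Add1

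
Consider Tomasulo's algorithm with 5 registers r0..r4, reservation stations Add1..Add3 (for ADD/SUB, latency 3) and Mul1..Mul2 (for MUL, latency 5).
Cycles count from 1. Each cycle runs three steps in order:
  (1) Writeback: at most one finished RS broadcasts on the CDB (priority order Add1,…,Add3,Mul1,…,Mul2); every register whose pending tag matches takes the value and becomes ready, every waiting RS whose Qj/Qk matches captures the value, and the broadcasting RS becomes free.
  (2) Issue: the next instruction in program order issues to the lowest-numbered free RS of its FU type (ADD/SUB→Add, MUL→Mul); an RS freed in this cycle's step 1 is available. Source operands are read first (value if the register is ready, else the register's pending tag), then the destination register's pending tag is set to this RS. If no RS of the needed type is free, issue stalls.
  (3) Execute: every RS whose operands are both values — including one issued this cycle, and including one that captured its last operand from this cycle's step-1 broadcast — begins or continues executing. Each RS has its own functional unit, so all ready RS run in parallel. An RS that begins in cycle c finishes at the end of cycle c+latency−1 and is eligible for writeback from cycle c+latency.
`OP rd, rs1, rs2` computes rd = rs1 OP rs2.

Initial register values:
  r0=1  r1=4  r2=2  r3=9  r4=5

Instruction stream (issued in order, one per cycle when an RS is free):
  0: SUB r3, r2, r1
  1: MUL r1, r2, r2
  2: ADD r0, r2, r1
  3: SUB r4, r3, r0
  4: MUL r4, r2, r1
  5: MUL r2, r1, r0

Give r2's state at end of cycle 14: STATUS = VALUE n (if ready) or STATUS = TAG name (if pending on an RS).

STATUS = TAG Mul1

cycle 1: issue SUB r3<-Add1 // r0:1,r1:4,r2:2,r3:Add1,r4:5
cycle 2: issue MUL r1<-Mul1 // r0:1,r1:Mul1,r2:2,r3:Add1,r4:5
cycle 3: issue ADD r0<-Add2 // r0:Add2,r1:Mul1,r2:2,r3:Add1,r4:5
cycle 4: CDB Add1=-2; issue SUB r4<-Add1 // r0:Add2,r1:Mul1,r2:2,r3:-2,r4:Add1
cycle 5: issue MUL r4<-Mul2 // r0:Add2,r1:Mul1,r2:2,r3:-2,r4:Mul2
cycle 6: stall // r0:Add2,r1:Mul1,r2:2,r3:-2,r4:Mul2
cycle 7: CDB Mul1=4; issue MUL r2<-Mul1 // r0:Add2,r1:4,r2:Mul1,r3:-2,r4:Mul2
cycle 8: - // r0:Add2,r1:4,r2:Mul1,r3:-2,r4:Mul2
cycle 9: - // r0:Add2,r1:4,r2:Mul1,r3:-2,r4:Mul2
cycle 10: CDB Add2=6 // r0:6,r1:4,r2:Mul1,r3:-2,r4:Mul2
cycle 11: - // r0:6,r1:4,r2:Mul1,r3:-2,r4:Mul2
cycle 12: CDB Mul2=8 // r0:6,r1:4,r2:Mul1,r3:-2,r4:8
cycle 13: CDB Add1=-8 // r0:6,r1:4,r2:Mul1,r3:-2,r4:8
cycle 14: - // r0:6,r1:4,r2:Mul1,r3:-2,r4:8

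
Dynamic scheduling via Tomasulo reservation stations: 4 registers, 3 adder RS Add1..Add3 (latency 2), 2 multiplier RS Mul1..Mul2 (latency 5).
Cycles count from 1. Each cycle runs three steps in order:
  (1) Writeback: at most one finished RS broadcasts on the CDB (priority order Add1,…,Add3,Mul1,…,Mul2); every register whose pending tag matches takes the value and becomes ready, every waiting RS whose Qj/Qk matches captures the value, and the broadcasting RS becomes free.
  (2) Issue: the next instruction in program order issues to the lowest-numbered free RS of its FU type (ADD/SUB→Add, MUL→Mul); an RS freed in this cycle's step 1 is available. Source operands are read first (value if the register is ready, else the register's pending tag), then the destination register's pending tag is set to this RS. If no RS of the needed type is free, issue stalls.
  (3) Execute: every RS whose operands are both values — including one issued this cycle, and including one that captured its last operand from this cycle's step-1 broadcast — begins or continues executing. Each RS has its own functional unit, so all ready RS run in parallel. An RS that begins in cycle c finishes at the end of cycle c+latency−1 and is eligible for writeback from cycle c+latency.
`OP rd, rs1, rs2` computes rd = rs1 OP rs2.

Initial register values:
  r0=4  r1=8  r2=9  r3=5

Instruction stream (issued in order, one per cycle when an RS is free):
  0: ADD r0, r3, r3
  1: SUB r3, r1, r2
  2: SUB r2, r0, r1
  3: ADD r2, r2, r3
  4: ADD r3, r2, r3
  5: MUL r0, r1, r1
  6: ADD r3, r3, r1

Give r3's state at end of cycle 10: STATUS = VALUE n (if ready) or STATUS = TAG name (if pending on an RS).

c1: issue ADD r0<-Add1 | r0:Add1,r1:8,r2:9,r3:5
c2: issue SUB r3<-Add2 | r0:Add1,r1:8,r2:9,r3:Add2
c3: CDB Add1=10; issue SUB r2<-Add1 | r0:10,r1:8,r2:Add1,r3:Add2
c4: CDB Add2=-1; issue ADD r2<-Add2 | r0:10,r1:8,r2:Add2,r3:-1
c5: CDB Add1=2; issue ADD r3<-Add1 | r0:10,r1:8,r2:Add2,r3:Add1
c6: issue MUL r0<-Mul1 | r0:Mul1,r1:8,r2:Add2,r3:Add1
c7: CDB Add2=1; issue ADD r3<-Add2 | r0:Mul1,r1:8,r2:1,r3:Add2
c8: - | r0:Mul1,r1:8,r2:1,r3:Add2
c9: CDB Add1=0 | r0:Mul1,r1:8,r2:1,r3:Add2
c10: - | r0:Mul1,r1:8,r2:1,r3:Add2

STATUS = TAG Add2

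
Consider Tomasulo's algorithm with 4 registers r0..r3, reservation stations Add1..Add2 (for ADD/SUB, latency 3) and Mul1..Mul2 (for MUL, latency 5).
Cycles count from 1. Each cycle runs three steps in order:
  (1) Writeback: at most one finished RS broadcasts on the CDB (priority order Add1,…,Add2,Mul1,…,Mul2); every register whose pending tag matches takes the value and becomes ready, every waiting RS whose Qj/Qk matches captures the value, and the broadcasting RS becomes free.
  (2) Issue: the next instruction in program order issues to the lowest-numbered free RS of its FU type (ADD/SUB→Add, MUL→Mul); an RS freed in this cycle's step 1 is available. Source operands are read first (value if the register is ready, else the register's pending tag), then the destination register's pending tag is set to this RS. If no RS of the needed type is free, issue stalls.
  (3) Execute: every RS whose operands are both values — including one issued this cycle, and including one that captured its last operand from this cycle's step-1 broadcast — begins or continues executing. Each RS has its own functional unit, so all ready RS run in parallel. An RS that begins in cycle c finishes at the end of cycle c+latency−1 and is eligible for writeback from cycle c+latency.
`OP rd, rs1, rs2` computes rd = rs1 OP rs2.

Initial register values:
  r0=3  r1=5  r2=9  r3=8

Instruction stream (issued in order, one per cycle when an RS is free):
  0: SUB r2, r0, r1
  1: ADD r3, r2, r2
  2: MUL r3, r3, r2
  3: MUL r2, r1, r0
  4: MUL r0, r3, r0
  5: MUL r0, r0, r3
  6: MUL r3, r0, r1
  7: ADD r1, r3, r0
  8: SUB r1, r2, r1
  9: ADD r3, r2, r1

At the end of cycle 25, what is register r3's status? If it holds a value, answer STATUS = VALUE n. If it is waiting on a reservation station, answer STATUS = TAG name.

STATUS = TAG Mul2

c1: issue SUB r2<-Add1 | r0:3,r1:5,r2:Add1,r3:8
c2: issue ADD r3<-Add2 | r0:3,r1:5,r2:Add1,r3:Add2
c3: issue MUL r3<-Mul1 | r0:3,r1:5,r2:Add1,r3:Mul1
c4: CDB Add1=-2; issue MUL r2<-Mul2 | r0:3,r1:5,r2:Mul2,r3:Mul1
c5: stall | r0:3,r1:5,r2:Mul2,r3:Mul1
c6: stall | r0:3,r1:5,r2:Mul2,r3:Mul1
c7: CDB Add2=-4; stall | r0:3,r1:5,r2:Mul2,r3:Mul1
c8: stall | r0:3,r1:5,r2:Mul2,r3:Mul1
c9: CDB Mul2=15; issue MUL r0<-Mul2 | r0:Mul2,r1:5,r2:15,r3:Mul1
c10: stall | r0:Mul2,r1:5,r2:15,r3:Mul1
c11: stall | r0:Mul2,r1:5,r2:15,r3:Mul1
c12: CDB Mul1=8; issue MUL r0<-Mul1 | r0:Mul1,r1:5,r2:15,r3:8
c13: stall | r0:Mul1,r1:5,r2:15,r3:8
c14: stall | r0:Mul1,r1:5,r2:15,r3:8
c15: stall | r0:Mul1,r1:5,r2:15,r3:8
c16: stall | r0:Mul1,r1:5,r2:15,r3:8
c17: CDB Mul2=24; issue MUL r3<-Mul2 | r0:Mul1,r1:5,r2:15,r3:Mul2
c18: issue ADD r1<-Add1 | r0:Mul1,r1:Add1,r2:15,r3:Mul2
c19: issue SUB r1<-Add2 | r0:Mul1,r1:Add2,r2:15,r3:Mul2
c20: stall | r0:Mul1,r1:Add2,r2:15,r3:Mul2
c21: stall | r0:Mul1,r1:Add2,r2:15,r3:Mul2
c22: CDB Mul1=192; stall | r0:192,r1:Add2,r2:15,r3:Mul2
c23: stall | r0:192,r1:Add2,r2:15,r3:Mul2
c24: stall | r0:192,r1:Add2,r2:15,r3:Mul2
c25: stall | r0:192,r1:Add2,r2:15,r3:Mul2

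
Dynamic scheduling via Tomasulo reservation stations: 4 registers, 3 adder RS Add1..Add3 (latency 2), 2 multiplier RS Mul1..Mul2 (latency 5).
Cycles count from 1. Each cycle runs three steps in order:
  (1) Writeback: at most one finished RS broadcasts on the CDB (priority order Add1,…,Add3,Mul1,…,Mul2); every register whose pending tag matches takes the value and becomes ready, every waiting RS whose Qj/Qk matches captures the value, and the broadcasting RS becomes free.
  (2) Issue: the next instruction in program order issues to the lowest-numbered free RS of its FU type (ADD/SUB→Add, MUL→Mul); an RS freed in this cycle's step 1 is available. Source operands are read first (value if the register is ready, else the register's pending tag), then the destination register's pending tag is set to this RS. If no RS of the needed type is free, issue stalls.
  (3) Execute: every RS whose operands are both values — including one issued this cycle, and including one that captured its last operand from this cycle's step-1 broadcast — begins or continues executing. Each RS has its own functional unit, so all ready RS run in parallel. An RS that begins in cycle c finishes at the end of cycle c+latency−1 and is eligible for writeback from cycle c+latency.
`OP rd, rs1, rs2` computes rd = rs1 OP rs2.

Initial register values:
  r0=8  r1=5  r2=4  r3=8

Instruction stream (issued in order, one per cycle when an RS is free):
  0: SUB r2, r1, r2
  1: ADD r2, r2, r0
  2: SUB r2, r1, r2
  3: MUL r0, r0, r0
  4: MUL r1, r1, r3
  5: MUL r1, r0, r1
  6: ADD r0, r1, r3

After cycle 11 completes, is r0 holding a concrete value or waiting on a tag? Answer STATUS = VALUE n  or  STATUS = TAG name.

STATUS = TAG Add1

c1: issue SUB r2<-Add1 | r0:8,r1:5,r2:Add1,r3:8
c2: issue ADD r2<-Add2 | r0:8,r1:5,r2:Add2,r3:8
c3: CDB Add1=1; issue SUB r2<-Add1 | r0:8,r1:5,r2:Add1,r3:8
c4: issue MUL r0<-Mul1 | r0:Mul1,r1:5,r2:Add1,r3:8
c5: CDB Add2=9; issue MUL r1<-Mul2 | r0:Mul1,r1:Mul2,r2:Add1,r3:8
c6: stall | r0:Mul1,r1:Mul2,r2:Add1,r3:8
c7: CDB Add1=-4; stall | r0:Mul1,r1:Mul2,r2:-4,r3:8
c8: stall | r0:Mul1,r1:Mul2,r2:-4,r3:8
c9: CDB Mul1=64; issue MUL r1<-Mul1 | r0:64,r1:Mul1,r2:-4,r3:8
c10: CDB Mul2=40; issue ADD r0<-Add1 | r0:Add1,r1:Mul1,r2:-4,r3:8
c11: - | r0:Add1,r1:Mul1,r2:-4,r3:8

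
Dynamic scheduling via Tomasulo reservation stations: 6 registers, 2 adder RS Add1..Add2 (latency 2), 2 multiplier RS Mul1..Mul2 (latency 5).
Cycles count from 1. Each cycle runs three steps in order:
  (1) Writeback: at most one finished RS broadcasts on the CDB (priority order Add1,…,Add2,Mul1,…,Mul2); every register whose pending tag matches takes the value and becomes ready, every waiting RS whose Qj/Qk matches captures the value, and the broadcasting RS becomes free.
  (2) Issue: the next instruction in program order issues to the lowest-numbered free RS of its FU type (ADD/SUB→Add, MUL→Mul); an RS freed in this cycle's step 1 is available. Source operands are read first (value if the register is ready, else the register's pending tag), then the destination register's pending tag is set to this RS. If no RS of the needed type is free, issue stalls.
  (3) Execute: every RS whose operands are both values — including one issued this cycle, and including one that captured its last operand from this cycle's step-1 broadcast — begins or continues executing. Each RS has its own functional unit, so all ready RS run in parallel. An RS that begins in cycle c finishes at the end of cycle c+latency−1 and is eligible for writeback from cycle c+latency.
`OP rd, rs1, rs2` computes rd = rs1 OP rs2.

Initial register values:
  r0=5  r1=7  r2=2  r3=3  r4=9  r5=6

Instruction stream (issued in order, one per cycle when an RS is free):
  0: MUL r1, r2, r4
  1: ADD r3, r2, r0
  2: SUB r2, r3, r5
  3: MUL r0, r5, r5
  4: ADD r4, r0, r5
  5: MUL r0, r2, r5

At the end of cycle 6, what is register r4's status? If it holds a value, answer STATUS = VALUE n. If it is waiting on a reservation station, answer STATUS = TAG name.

c1: issue MUL r1<-Mul1 | r0:5,r1:Mul1,r2:2,r3:3,r4:9,r5:6
c2: issue ADD r3<-Add1 | r0:5,r1:Mul1,r2:2,r3:Add1,r4:9,r5:6
c3: issue SUB r2<-Add2 | r0:5,r1:Mul1,r2:Add2,r3:Add1,r4:9,r5:6
c4: CDB Add1=7; issue MUL r0<-Mul2 | r0:Mul2,r1:Mul1,r2:Add2,r3:7,r4:9,r5:6
c5: issue ADD r4<-Add1 | r0:Mul2,r1:Mul1,r2:Add2,r3:7,r4:Add1,r5:6
c6: CDB Add2=1; stall | r0:Mul2,r1:Mul1,r2:1,r3:7,r4:Add1,r5:6

STATUS = TAG Add1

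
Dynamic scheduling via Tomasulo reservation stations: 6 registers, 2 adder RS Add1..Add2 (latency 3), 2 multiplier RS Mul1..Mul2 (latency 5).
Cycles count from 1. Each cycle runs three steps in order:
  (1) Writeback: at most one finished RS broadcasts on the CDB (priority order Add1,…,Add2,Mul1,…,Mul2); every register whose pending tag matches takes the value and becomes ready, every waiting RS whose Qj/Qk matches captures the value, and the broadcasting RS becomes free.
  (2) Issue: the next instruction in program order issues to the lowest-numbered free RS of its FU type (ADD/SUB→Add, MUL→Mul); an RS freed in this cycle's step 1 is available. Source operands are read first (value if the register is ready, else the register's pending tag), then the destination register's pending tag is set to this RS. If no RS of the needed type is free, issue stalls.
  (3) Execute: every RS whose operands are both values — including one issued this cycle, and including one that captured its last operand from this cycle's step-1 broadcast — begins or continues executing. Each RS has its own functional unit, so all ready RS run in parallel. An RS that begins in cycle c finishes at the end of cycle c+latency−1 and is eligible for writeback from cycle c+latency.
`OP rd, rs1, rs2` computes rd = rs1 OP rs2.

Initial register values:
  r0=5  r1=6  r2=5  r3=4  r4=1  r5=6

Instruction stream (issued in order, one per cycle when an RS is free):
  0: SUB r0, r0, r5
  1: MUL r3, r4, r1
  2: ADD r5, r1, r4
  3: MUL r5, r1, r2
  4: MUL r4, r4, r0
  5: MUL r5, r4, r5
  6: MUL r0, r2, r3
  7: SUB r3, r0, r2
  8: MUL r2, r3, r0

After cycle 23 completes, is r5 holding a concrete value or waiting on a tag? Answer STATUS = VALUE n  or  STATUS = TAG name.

cycle 1: issue SUB r0<-Add1 // r0:Add1,r1:6,r2:5,r3:4,r4:1,r5:6
cycle 2: issue MUL r3<-Mul1 // r0:Add1,r1:6,r2:5,r3:Mul1,r4:1,r5:6
cycle 3: issue ADD r5<-Add2 // r0:Add1,r1:6,r2:5,r3:Mul1,r4:1,r5:Add2
cycle 4: CDB Add1=-1; issue MUL r5<-Mul2 // r0:-1,r1:6,r2:5,r3:Mul1,r4:1,r5:Mul2
cycle 5: stall // r0:-1,r1:6,r2:5,r3:Mul1,r4:1,r5:Mul2
cycle 6: CDB Add2=7; stall // r0:-1,r1:6,r2:5,r3:Mul1,r4:1,r5:Mul2
cycle 7: CDB Mul1=6; issue MUL r4<-Mul1 // r0:-1,r1:6,r2:5,r3:6,r4:Mul1,r5:Mul2
cycle 8: stall // r0:-1,r1:6,r2:5,r3:6,r4:Mul1,r5:Mul2
cycle 9: CDB Mul2=30; issue MUL r5<-Mul2 // r0:-1,r1:6,r2:5,r3:6,r4:Mul1,r5:Mul2
cycle 10: stall // r0:-1,r1:6,r2:5,r3:6,r4:Mul1,r5:Mul2
cycle 11: stall // r0:-1,r1:6,r2:5,r3:6,r4:Mul1,r5:Mul2
cycle 12: CDB Mul1=-1; issue MUL r0<-Mul1 // r0:Mul1,r1:6,r2:5,r3:6,r4:-1,r5:Mul2
cycle 13: issue SUB r3<-Add1 // r0:Mul1,r1:6,r2:5,r3:Add1,r4:-1,r5:Mul2
cycle 14: stall // r0:Mul1,r1:6,r2:5,r3:Add1,r4:-1,r5:Mul2
cycle 15: stall // r0:Mul1,r1:6,r2:5,r3:Add1,r4:-1,r5:Mul2
cycle 16: stall // r0:Mul1,r1:6,r2:5,r3:Add1,r4:-1,r5:Mul2
cycle 17: CDB Mul1=30; issue MUL r2<-Mul1 // r0:30,r1:6,r2:Mul1,r3:Add1,r4:-1,r5:Mul2
cycle 18: CDB Mul2=-30 // r0:30,r1:6,r2:Mul1,r3:Add1,r4:-1,r5:-30
cycle 19: - // r0:30,r1:6,r2:Mul1,r3:Add1,r4:-1,r5:-30
cycle 20: CDB Add1=25 // r0:30,r1:6,r2:Mul1,r3:25,r4:-1,r5:-30
cycle 21: - // r0:30,r1:6,r2:Mul1,r3:25,r4:-1,r5:-30
cycle 22: - // r0:30,r1:6,r2:Mul1,r3:25,r4:-1,r5:-30
cycle 23: - // r0:30,r1:6,r2:Mul1,r3:25,r4:-1,r5:-30

STATUS = VALUE -30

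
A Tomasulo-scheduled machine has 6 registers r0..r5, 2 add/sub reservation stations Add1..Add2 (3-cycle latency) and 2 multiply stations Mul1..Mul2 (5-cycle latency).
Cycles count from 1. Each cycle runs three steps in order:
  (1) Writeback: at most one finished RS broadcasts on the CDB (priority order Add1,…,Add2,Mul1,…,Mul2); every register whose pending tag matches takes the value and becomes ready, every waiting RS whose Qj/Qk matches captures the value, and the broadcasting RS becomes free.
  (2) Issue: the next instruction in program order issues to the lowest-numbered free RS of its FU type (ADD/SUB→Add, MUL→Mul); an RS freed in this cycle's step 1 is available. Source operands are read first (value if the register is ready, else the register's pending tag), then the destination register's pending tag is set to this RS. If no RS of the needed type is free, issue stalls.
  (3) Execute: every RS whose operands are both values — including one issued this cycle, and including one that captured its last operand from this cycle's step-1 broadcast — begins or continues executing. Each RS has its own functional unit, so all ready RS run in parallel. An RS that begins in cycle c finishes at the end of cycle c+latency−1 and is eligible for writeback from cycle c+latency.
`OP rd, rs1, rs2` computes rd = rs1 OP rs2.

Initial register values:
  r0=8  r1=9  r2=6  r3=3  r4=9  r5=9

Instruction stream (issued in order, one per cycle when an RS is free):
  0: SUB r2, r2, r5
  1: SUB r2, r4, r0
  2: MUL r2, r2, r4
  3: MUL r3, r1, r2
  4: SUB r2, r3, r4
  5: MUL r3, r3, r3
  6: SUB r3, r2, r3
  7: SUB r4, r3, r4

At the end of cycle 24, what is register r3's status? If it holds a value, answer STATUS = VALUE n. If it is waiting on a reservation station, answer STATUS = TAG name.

STATUS = VALUE -6489

c1: issue SUB r2<-Add1 | r0:8,r1:9,r2:Add1,r3:3,r4:9,r5:9
c2: issue SUB r2<-Add2 | r0:8,r1:9,r2:Add2,r3:3,r4:9,r5:9
c3: issue MUL r2<-Mul1 | r0:8,r1:9,r2:Mul1,r3:3,r4:9,r5:9
c4: CDB Add1=-3; issue MUL r3<-Mul2 | r0:8,r1:9,r2:Mul1,r3:Mul2,r4:9,r5:9
c5: CDB Add2=1; issue SUB r2<-Add1 | r0:8,r1:9,r2:Add1,r3:Mul2,r4:9,r5:9
c6: stall | r0:8,r1:9,r2:Add1,r3:Mul2,r4:9,r5:9
c7: stall | r0:8,r1:9,r2:Add1,r3:Mul2,r4:9,r5:9
c8: stall | r0:8,r1:9,r2:Add1,r3:Mul2,r4:9,r5:9
c9: stall | r0:8,r1:9,r2:Add1,r3:Mul2,r4:9,r5:9
c10: CDB Mul1=9; issue MUL r3<-Mul1 | r0:8,r1:9,r2:Add1,r3:Mul1,r4:9,r5:9
c11: issue SUB r3<-Add2 | r0:8,r1:9,r2:Add1,r3:Add2,r4:9,r5:9
c12: stall | r0:8,r1:9,r2:Add1,r3:Add2,r4:9,r5:9
c13: stall | r0:8,r1:9,r2:Add1,r3:Add2,r4:9,r5:9
c14: stall | r0:8,r1:9,r2:Add1,r3:Add2,r4:9,r5:9
c15: CDB Mul2=81; stall | r0:8,r1:9,r2:Add1,r3:Add2,r4:9,r5:9
c16: stall | r0:8,r1:9,r2:Add1,r3:Add2,r4:9,r5:9
c17: stall | r0:8,r1:9,r2:Add1,r3:Add2,r4:9,r5:9
c18: CDB Add1=72; issue SUB r4<-Add1 | r0:8,r1:9,r2:72,r3:Add2,r4:Add1,r5:9
c19: - | r0:8,r1:9,r2:72,r3:Add2,r4:Add1,r5:9
c20: CDB Mul1=6561 | r0:8,r1:9,r2:72,r3:Add2,r4:Add1,r5:9
c21: - | r0:8,r1:9,r2:72,r3:Add2,r4:Add1,r5:9
c22: - | r0:8,r1:9,r2:72,r3:Add2,r4:Add1,r5:9
c23: CDB Add2=-6489 | r0:8,r1:9,r2:72,r3:-6489,r4:Add1,r5:9
c24: - | r0:8,r1:9,r2:72,r3:-6489,r4:Add1,r5:9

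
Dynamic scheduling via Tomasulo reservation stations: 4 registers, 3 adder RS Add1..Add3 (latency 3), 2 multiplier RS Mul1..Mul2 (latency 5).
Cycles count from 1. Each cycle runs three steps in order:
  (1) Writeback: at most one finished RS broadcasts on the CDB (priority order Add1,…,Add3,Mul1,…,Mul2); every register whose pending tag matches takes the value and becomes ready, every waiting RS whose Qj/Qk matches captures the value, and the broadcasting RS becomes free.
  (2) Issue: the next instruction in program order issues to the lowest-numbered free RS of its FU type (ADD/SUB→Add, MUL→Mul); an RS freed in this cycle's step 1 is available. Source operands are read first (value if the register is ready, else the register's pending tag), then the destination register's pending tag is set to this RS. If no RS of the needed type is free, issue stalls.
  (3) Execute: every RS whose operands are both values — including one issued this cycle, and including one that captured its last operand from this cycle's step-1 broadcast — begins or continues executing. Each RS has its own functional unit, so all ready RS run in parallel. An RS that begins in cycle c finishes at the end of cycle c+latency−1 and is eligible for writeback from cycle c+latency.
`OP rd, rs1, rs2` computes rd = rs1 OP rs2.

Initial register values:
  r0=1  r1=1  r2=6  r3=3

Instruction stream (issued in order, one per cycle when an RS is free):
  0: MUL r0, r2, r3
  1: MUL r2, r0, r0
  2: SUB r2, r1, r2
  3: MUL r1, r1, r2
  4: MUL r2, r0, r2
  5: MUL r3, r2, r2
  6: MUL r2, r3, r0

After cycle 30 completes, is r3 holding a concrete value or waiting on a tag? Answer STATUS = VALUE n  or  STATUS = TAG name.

STATUS = VALUE 33802596

c1: issue MUL r0<-Mul1 | r0:Mul1,r1:1,r2:6,r3:3
c2: issue MUL r2<-Mul2 | r0:Mul1,r1:1,r2:Mul2,r3:3
c3: issue SUB r2<-Add1 | r0:Mul1,r1:1,r2:Add1,r3:3
c4: stall | r0:Mul1,r1:1,r2:Add1,r3:3
c5: stall | r0:Mul1,r1:1,r2:Add1,r3:3
c6: CDB Mul1=18; issue MUL r1<-Mul1 | r0:18,r1:Mul1,r2:Add1,r3:3
c7: stall | r0:18,r1:Mul1,r2:Add1,r3:3
c8: stall | r0:18,r1:Mul1,r2:Add1,r3:3
c9: stall | r0:18,r1:Mul1,r2:Add1,r3:3
c10: stall | r0:18,r1:Mul1,r2:Add1,r3:3
c11: CDB Mul2=324; issue MUL r2<-Mul2 | r0:18,r1:Mul1,r2:Mul2,r3:3
c12: stall | r0:18,r1:Mul1,r2:Mul2,r3:3
c13: stall | r0:18,r1:Mul1,r2:Mul2,r3:3
c14: CDB Add1=-323; stall | r0:18,r1:Mul1,r2:Mul2,r3:3
c15: stall | r0:18,r1:Mul1,r2:Mul2,r3:3
c16: stall | r0:18,r1:Mul1,r2:Mul2,r3:3
c17: stall | r0:18,r1:Mul1,r2:Mul2,r3:3
c18: stall | r0:18,r1:Mul1,r2:Mul2,r3:3
c19: CDB Mul1=-323; issue MUL r3<-Mul1 | r0:18,r1:-323,r2:Mul2,r3:Mul1
c20: CDB Mul2=-5814; issue MUL r2<-Mul2 | r0:18,r1:-323,r2:Mul2,r3:Mul1
c21: - | r0:18,r1:-323,r2:Mul2,r3:Mul1
c22: - | r0:18,r1:-323,r2:Mul2,r3:Mul1
c23: - | r0:18,r1:-323,r2:Mul2,r3:Mul1
c24: - | r0:18,r1:-323,r2:Mul2,r3:Mul1
c25: CDB Mul1=33802596 | r0:18,r1:-323,r2:Mul2,r3:33802596
c26: - | r0:18,r1:-323,r2:Mul2,r3:33802596
c27: - | r0:18,r1:-323,r2:Mul2,r3:33802596
c28: - | r0:18,r1:-323,r2:Mul2,r3:33802596
c29: - | r0:18,r1:-323,r2:Mul2,r3:33802596
c30: CDB Mul2=608446728 | r0:18,r1:-323,r2:608446728,r3:33802596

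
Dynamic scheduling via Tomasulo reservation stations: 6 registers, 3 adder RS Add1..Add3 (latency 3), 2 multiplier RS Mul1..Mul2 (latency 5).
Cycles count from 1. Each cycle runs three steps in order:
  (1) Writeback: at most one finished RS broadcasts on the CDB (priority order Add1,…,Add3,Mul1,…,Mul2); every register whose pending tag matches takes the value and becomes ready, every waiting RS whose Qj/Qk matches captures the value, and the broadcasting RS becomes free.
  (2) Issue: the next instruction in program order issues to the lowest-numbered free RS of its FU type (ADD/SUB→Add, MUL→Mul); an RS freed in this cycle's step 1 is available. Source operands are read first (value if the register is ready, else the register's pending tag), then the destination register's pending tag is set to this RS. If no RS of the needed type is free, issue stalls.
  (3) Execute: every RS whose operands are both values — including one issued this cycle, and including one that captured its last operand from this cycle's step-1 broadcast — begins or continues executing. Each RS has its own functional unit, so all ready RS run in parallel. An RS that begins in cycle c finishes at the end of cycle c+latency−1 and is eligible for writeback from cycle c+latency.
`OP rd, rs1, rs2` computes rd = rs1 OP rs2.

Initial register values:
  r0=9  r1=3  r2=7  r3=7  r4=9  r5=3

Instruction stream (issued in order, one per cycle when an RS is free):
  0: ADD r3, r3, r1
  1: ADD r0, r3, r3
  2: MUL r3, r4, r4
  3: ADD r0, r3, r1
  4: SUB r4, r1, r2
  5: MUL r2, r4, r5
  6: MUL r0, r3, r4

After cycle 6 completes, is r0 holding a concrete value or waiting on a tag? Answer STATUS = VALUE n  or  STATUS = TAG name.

c1: issue ADD r3<-Add1 | r0:9,r1:3,r2:7,r3:Add1,r4:9,r5:3
c2: issue ADD r0<-Add2 | r0:Add2,r1:3,r2:7,r3:Add1,r4:9,r5:3
c3: issue MUL r3<-Mul1 | r0:Add2,r1:3,r2:7,r3:Mul1,r4:9,r5:3
c4: CDB Add1=10; issue ADD r0<-Add1 | r0:Add1,r1:3,r2:7,r3:Mul1,r4:9,r5:3
c5: issue SUB r4<-Add3 | r0:Add1,r1:3,r2:7,r3:Mul1,r4:Add3,r5:3
c6: issue MUL r2<-Mul2 | r0:Add1,r1:3,r2:Mul2,r3:Mul1,r4:Add3,r5:3

STATUS = TAG Add1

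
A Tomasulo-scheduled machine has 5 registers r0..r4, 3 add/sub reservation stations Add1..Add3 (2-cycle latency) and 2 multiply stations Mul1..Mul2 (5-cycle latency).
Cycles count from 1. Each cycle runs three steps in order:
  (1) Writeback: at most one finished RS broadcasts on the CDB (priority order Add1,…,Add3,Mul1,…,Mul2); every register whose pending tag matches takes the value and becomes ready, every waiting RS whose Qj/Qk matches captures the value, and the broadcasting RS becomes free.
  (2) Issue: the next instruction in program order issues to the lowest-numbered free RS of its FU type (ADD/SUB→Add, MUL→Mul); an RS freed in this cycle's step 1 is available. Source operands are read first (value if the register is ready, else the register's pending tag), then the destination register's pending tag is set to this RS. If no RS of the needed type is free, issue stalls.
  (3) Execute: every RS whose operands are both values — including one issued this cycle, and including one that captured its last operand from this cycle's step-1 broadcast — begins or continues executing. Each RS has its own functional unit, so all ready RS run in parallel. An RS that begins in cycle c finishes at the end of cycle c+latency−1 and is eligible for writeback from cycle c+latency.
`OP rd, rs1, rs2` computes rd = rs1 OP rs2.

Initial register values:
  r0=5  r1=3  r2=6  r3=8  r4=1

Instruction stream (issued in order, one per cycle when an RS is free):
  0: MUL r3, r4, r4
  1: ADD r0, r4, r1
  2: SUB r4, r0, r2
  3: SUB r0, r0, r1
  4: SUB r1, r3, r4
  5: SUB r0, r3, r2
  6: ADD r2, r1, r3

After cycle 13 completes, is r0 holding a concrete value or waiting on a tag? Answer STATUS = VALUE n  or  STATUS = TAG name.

STATUS = VALUE -5

c1: issue MUL r3<-Mul1 | r0:5,r1:3,r2:6,r3:Mul1,r4:1
c2: issue ADD r0<-Add1 | r0:Add1,r1:3,r2:6,r3:Mul1,r4:1
c3: issue SUB r4<-Add2 | r0:Add1,r1:3,r2:6,r3:Mul1,r4:Add2
c4: CDB Add1=4; issue SUB r0<-Add1 | r0:Add1,r1:3,r2:6,r3:Mul1,r4:Add2
c5: issue SUB r1<-Add3 | r0:Add1,r1:Add3,r2:6,r3:Mul1,r4:Add2
c6: CDB Add1=1; issue SUB r0<-Add1 | r0:Add1,r1:Add3,r2:6,r3:Mul1,r4:Add2
c7: CDB Add2=-2; issue ADD r2<-Add2 | r0:Add1,r1:Add3,r2:Add2,r3:Mul1,r4:-2
c8: CDB Mul1=1 | r0:Add1,r1:Add3,r2:Add2,r3:1,r4:-2
c9: - | r0:Add1,r1:Add3,r2:Add2,r3:1,r4:-2
c10: CDB Add1=-5 | r0:-5,r1:Add3,r2:Add2,r3:1,r4:-2
c11: CDB Add3=3 | r0:-5,r1:3,r2:Add2,r3:1,r4:-2
c12: - | r0:-5,r1:3,r2:Add2,r3:1,r4:-2
c13: CDB Add2=4 | r0:-5,r1:3,r2:4,r3:1,r4:-2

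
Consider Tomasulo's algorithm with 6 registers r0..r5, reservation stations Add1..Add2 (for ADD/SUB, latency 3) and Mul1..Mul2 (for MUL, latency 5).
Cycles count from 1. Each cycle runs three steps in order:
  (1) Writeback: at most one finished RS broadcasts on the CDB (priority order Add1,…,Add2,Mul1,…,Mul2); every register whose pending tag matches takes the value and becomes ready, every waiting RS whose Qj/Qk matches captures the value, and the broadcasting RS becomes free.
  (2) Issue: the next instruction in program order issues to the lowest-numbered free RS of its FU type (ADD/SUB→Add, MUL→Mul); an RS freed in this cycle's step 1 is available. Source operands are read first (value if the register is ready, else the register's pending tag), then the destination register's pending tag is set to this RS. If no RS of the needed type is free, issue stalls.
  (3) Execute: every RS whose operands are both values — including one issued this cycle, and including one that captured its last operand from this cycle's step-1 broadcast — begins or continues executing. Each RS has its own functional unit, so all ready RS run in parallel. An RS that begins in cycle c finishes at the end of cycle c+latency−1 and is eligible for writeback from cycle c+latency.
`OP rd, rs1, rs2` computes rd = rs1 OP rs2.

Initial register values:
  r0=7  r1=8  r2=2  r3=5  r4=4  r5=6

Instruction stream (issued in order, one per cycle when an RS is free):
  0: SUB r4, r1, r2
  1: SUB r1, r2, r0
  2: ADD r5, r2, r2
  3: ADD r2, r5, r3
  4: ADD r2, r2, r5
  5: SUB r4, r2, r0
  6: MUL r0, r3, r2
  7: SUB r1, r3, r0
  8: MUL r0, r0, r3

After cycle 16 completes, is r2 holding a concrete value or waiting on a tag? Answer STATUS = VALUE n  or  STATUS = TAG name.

  c1: issue SUB r4<-Add1  regs: r0:7,r1:8,r2:2,r3:5,r4:Add1,r5:6
  c2: issue SUB r1<-Add2  regs: r0:7,r1:Add2,r2:2,r3:5,r4:Add1,r5:6
  c3: stall  regs: r0:7,r1:Add2,r2:2,r3:5,r4:Add1,r5:6
  c4: CDB Add1=6; issue ADD r5<-Add1  regs: r0:7,r1:Add2,r2:2,r3:5,r4:6,r5:Add1
  c5: CDB Add2=-5; issue ADD r2<-Add2  regs: r0:7,r1:-5,r2:Add2,r3:5,r4:6,r5:Add1
  c6: stall  regs: r0:7,r1:-5,r2:Add2,r3:5,r4:6,r5:Add1
  c7: CDB Add1=4; issue ADD r2<-Add1  regs: r0:7,r1:-5,r2:Add1,r3:5,r4:6,r5:4
  c8: stall  regs: r0:7,r1:-5,r2:Add1,r3:5,r4:6,r5:4
  c9: stall  regs: r0:7,r1:-5,r2:Add1,r3:5,r4:6,r5:4
  c10: CDB Add2=9; issue SUB r4<-Add2  regs: r0:7,r1:-5,r2:Add1,r3:5,r4:Add2,r5:4
  c11: issue MUL r0<-Mul1  regs: r0:Mul1,r1:-5,r2:Add1,r3:5,r4:Add2,r5:4
  c12: stall  regs: r0:Mul1,r1:-5,r2:Add1,r3:5,r4:Add2,r5:4
  c13: CDB Add1=13; issue SUB r1<-Add1  regs: r0:Mul1,r1:Add1,r2:13,r3:5,r4:Add2,r5:4
  c14: issue MUL r0<-Mul2  regs: r0:Mul2,r1:Add1,r2:13,r3:5,r4:Add2,r5:4
  c15: -  regs: r0:Mul2,r1:Add1,r2:13,r3:5,r4:Add2,r5:4
  c16: CDB Add2=6  regs: r0:Mul2,r1:Add1,r2:13,r3:5,r4:6,r5:4

STATUS = VALUE 13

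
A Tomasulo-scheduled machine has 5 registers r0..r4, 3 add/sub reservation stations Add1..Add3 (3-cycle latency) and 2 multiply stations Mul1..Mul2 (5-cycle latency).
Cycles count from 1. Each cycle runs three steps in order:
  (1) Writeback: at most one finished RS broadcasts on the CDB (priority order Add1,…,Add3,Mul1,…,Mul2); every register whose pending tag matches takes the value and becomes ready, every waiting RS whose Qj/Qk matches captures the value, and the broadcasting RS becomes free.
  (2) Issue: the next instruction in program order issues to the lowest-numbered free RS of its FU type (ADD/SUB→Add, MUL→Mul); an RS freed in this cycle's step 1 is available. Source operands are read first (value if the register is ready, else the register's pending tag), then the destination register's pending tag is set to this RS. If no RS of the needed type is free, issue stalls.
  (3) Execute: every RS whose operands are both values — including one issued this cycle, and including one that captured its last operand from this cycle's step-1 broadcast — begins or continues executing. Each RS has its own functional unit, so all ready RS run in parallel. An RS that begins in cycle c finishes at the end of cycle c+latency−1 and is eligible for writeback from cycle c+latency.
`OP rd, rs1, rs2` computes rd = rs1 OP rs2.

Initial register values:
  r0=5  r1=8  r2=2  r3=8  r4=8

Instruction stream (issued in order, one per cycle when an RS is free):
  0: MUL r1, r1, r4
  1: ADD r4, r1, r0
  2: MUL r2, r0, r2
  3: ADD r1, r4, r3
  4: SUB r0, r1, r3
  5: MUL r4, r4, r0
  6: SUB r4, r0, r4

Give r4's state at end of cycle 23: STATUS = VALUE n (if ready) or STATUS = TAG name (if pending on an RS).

STATUS = VALUE -4692

cycle 1: issue MUL r1<-Mul1 // r0:5,r1:Mul1,r2:2,r3:8,r4:8
cycle 2: issue ADD r4<-Add1 // r0:5,r1:Mul1,r2:2,r3:8,r4:Add1
cycle 3: issue MUL r2<-Mul2 // r0:5,r1:Mul1,r2:Mul2,r3:8,r4:Add1
cycle 4: issue ADD r1<-Add2 // r0:5,r1:Add2,r2:Mul2,r3:8,r4:Add1
cycle 5: issue SUB r0<-Add3 // r0:Add3,r1:Add2,r2:Mul2,r3:8,r4:Add1
cycle 6: CDB Mul1=64; issue MUL r4<-Mul1 // r0:Add3,r1:Add2,r2:Mul2,r3:8,r4:Mul1
cycle 7: stall // r0:Add3,r1:Add2,r2:Mul2,r3:8,r4:Mul1
cycle 8: CDB Mul2=10; stall // r0:Add3,r1:Add2,r2:10,r3:8,r4:Mul1
cycle 9: CDB Add1=69; issue SUB r4<-Add1 // r0:Add3,r1:Add2,r2:10,r3:8,r4:Add1
cycle 10: - // r0:Add3,r1:Add2,r2:10,r3:8,r4:Add1
cycle 11: - // r0:Add3,r1:Add2,r2:10,r3:8,r4:Add1
cycle 12: CDB Add2=77 // r0:Add3,r1:77,r2:10,r3:8,r4:Add1
cycle 13: - // r0:Add3,r1:77,r2:10,r3:8,r4:Add1
cycle 14: - // r0:Add3,r1:77,r2:10,r3:8,r4:Add1
cycle 15: CDB Add3=69 // r0:69,r1:77,r2:10,r3:8,r4:Add1
cycle 16: - // r0:69,r1:77,r2:10,r3:8,r4:Add1
cycle 17: - // r0:69,r1:77,r2:10,r3:8,r4:Add1
cycle 18: - // r0:69,r1:77,r2:10,r3:8,r4:Add1
cycle 19: - // r0:69,r1:77,r2:10,r3:8,r4:Add1
cycle 20: CDB Mul1=4761 // r0:69,r1:77,r2:10,r3:8,r4:Add1
cycle 21: - // r0:69,r1:77,r2:10,r3:8,r4:Add1
cycle 22: - // r0:69,r1:77,r2:10,r3:8,r4:Add1
cycle 23: CDB Add1=-4692 // r0:69,r1:77,r2:10,r3:8,r4:-4692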